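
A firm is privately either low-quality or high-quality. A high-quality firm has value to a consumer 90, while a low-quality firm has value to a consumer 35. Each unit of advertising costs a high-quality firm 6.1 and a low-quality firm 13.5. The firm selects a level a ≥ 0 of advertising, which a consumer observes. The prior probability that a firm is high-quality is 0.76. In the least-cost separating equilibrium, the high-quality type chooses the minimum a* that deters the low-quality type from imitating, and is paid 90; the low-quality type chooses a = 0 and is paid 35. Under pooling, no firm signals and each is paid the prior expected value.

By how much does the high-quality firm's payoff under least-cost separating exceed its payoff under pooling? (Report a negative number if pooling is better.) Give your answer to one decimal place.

Least-cost separating signal: a* solves 35 = 90 − 13.5·a*, so a* = (90 − 35)/13.5 ≈ 4.0741.
High-quality type's separating payoff: 90 − 6.1 × a* = 90 − 6.1 × (90 − 35)/13.5 = 90 − 335.5/13.5 ≈ 65.148.
Pooling payoff: 0.76 × 90 + 0.24 × 35 = 76.8.
Difference: 65.148 − 76.8 = -11.652, i.e. -11.7 to one decimal place.
The high-quality type would prefer the pooling outcome.

-11.7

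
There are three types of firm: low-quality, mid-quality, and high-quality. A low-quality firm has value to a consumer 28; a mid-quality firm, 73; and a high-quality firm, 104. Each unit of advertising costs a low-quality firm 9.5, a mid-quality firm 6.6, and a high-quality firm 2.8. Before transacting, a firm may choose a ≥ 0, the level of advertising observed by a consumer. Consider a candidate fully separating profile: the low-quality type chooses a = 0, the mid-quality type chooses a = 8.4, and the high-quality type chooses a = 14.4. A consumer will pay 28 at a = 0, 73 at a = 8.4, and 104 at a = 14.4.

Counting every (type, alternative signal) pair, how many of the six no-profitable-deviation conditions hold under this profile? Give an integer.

High-quality (own payoff 104 − 2.8×14.4 = 63.68): to a=0 gives 28 → no gain ✓; to a=8.4 gives 73 − 2.8×8.4 = 49.48 → no gain ✓.
Low-quality (own payoff 28): to a=8.4 gives 73 − 9.5×8.4 = -6.8 → no gain ✓; to a=14.4 gives 104 − 9.5×14.4 = -32.8 → no gain ✓.
Mid-quality (own payoff 73 − 6.6×8.4 = 17.56): to a=0 gives 28 → profitable ✗; to a=14.4 gives 104 − 6.6×14.4 = 8.96 → no gain ✓.
5 of the 6 constraints hold; not an equilibrium.

5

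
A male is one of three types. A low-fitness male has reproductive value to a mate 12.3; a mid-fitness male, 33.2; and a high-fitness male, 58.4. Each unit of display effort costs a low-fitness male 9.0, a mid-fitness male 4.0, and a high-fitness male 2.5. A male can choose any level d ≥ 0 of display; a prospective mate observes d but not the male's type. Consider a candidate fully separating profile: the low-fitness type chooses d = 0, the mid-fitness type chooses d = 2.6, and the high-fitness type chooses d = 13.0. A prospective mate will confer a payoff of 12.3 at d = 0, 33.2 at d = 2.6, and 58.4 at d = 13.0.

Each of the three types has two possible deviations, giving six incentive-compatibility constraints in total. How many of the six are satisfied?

Mid-fitness (own payoff 33.2 − 4.0×2.6 = 22.8): to d=0 gives 12.3 → no gain ✓; to d=13.0 gives 58.4 − 4.0×13.0 = 6.4 → no gain ✓.
Low-fitness (own payoff 12.3): to d=2.6 gives 33.2 − 9.0×2.6 = 9.8 → no gain ✓; to d=13.0 gives 58.4 − 9.0×13.0 = -58.6 → no gain ✓.
High-fitness (own payoff 58.4 − 2.5×13.0 = 25.9): to d=0 gives 12.3 → no gain ✓; to d=2.6 gives 33.2 − 2.5×2.6 = 26.7 → profitable ✗.
5 of the 6 constraints hold; not an equilibrium.

5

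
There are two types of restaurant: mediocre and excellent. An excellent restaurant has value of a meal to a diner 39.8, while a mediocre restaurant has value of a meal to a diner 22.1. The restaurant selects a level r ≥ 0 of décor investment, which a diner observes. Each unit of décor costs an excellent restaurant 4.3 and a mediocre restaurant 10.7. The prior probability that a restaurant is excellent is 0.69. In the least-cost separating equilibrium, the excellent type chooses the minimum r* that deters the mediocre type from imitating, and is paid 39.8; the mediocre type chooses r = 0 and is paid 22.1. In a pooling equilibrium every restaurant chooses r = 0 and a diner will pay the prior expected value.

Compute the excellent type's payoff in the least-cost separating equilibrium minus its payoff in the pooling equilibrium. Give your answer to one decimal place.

-1.6

Least-cost separating signal: r* solves 22.1 = 39.8 − 10.7·r*, so r* = (39.8 − 22.1)/10.7 ≈ 1.6542.
Excellent type's separating payoff: 39.8 − 4.3 × r* = 39.8 − 4.3 × (39.8 − 22.1)/10.7 = 39.8 − 76.11/10.7 ≈ 32.687.
Pooling payoff: 0.69 × 39.8 + 0.31 × 22.1 = 34.313.
Difference: 32.687 − 34.313 = -1.626, i.e. -1.6 to one decimal place.
The excellent type would prefer the pooling outcome.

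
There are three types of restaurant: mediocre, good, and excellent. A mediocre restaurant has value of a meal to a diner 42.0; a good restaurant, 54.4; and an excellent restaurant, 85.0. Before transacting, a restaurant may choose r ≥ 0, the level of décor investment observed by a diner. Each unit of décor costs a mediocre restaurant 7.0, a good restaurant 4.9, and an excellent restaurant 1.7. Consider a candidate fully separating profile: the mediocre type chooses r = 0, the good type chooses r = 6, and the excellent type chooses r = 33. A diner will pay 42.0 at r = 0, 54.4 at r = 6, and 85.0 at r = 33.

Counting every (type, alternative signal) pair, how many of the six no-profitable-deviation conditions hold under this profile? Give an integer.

3

Excellent (own payoff 85.0 − 1.7×33 = 28.9): to r=0 gives 42.0 → profitable ✗; to r=6 gives 54.4 − 1.7×6 = 44.2 → profitable ✗.
Mediocre (own payoff 42.0): to r=6 gives 54.4 − 7.0×6 = 12.4 → no gain ✓; to r=33 gives 85.0 − 7.0×33 = -146 → no gain ✓.
Good (own payoff 54.4 − 4.9×6 = 25): to r=0 gives 42.0 → profitable ✗; to r=33 gives 85.0 − 4.9×33 = -76.7 → no gain ✓.
3 of the 6 constraints hold; not an equilibrium.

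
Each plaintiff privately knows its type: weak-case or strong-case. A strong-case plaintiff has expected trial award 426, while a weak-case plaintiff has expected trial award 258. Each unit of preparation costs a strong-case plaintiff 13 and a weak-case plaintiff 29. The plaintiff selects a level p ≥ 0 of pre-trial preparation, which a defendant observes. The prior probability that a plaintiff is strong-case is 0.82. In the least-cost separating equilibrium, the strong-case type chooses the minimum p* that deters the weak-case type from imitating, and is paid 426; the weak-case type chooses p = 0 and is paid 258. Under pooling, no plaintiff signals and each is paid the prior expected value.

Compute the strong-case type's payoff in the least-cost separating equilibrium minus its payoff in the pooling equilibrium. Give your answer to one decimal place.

Least-cost separating signal: p* solves 258 = 426 − 29·p*, so p* = (426 − 258)/29 ≈ 5.7931.
Strong-case type's separating payoff: 426 − 13 × p* = 426 − 13 × (426 − 258)/29 = 426 − 2184/29 ≈ 350.690.
Pooling payoff: 0.82 × 426 + 0.18 × 258 = 395.76.
Difference: 350.690 − 395.76 = -45.07, i.e. -45.1 to one decimal place.
The strong-case type would prefer the pooling outcome.

-45.1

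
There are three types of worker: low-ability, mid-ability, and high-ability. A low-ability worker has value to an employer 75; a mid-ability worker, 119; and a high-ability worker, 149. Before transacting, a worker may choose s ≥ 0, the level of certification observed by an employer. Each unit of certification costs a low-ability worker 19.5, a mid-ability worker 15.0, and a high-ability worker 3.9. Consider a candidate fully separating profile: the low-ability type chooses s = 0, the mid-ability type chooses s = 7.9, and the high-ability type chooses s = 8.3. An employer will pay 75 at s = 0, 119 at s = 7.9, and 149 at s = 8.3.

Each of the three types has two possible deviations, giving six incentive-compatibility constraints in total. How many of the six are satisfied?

4

Mid-ability (own payoff 119 − 15.0×7.9 = 0.5): to s=0 gives 75 → profitable ✗; to s=8.3 gives 149 − 15.0×8.3 = 24.5 → profitable ✗.
Low-ability (own payoff 75): to s=7.9 gives 119 − 19.5×7.9 = -35.05 → no gain ✓; to s=8.3 gives 149 − 19.5×8.3 = -12.85 → no gain ✓.
High-ability (own payoff 149 − 3.9×8.3 = 116.63): to s=0 gives 75 → no gain ✓; to s=7.9 gives 119 − 3.9×7.9 = 88.19 → no gain ✓.
4 of the 6 constraints hold; not an equilibrium.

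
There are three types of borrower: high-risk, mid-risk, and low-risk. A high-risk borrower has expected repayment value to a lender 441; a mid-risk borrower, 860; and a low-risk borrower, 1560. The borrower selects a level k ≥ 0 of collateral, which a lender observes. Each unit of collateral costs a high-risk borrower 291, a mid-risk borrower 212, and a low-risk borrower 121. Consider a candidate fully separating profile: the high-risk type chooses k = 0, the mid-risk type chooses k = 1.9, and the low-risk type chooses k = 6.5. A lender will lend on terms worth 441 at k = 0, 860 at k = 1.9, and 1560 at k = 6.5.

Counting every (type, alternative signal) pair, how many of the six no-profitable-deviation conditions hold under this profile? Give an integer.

High-risk (own payoff 441): to k=1.9 gives 860 − 291×1.9 = 307.1 → no gain ✓; to k=6.5 gives 1560 − 291×6.5 = -331.5 → no gain ✓.
Low-risk (own payoff 1560 − 121×6.5 = 773.5): to k=0 gives 441 → no gain ✓; to k=1.9 gives 860 − 121×1.9 = 630.1 → no gain ✓.
Mid-risk (own payoff 860 − 212×1.9 = 457.2): to k=0 gives 441 → no gain ✓; to k=6.5 gives 1560 − 212×6.5 = 182 → no gain ✓.
6 of the 6 constraints hold; this profile is a separating equilibrium.

6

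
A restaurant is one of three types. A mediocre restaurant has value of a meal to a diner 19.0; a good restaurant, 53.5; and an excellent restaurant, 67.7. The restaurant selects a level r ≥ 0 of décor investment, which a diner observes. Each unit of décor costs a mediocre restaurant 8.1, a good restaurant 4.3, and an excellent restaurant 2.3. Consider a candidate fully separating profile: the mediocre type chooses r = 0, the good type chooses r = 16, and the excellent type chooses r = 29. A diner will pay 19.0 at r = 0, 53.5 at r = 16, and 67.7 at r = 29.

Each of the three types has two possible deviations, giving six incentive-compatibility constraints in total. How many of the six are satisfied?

3

Good (own payoff 53.5 − 4.3×16 = -15.3): to r=0 gives 19.0 → profitable ✗; to r=29 gives 67.7 − 4.3×29 = -57 → no gain ✓.
Excellent (own payoff 67.7 − 2.3×29 = 1): to r=0 gives 19.0 → profitable ✗; to r=16 gives 53.5 − 2.3×16 = 16.7 → profitable ✗.
Mediocre (own payoff 19.0): to r=16 gives 53.5 − 8.1×16 = -76.1 → no gain ✓; to r=29 gives 67.7 − 8.1×29 = -167.2 → no gain ✓.
3 of the 6 constraints hold; not an equilibrium.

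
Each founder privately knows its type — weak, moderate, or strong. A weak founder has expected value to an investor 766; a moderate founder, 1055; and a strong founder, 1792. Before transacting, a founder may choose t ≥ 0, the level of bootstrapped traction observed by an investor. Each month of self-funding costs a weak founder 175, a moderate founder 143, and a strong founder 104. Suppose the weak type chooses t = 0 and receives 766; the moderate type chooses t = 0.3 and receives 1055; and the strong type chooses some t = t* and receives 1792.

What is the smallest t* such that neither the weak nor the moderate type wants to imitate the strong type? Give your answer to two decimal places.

Weak type (on-path payoff 766) won't mimic when 766 ≥ 1792 − 175·t*, i.e. t* ≥ 5.86.
Moderate type (on-path payoff 1055 − 143×0.3 = 1012.1) won't mimic when 1012.1 ≥ 1792 − 143·t*, i.e. t* ≥ 5.45.
Both must hold, so t* = max(5.86, 5.45) = 5.86. The weak type's constraint binds.

5.86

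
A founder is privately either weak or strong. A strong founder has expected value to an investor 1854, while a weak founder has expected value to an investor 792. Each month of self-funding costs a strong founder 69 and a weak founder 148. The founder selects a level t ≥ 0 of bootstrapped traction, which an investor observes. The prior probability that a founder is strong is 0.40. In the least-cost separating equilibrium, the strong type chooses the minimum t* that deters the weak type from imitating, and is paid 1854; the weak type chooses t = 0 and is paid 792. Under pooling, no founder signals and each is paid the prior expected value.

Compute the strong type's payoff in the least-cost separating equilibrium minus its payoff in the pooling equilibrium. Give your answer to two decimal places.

142.08

Least-cost separating signal: t* solves 792 = 1854 − 148·t*, so t* = (1854 − 792)/148 ≈ 7.1757.
Strong type's separating payoff: 1854 − 69 × t* = 1854 − 69 × (1854 − 792)/148 = 1854 − 73278/148 ≈ 1358.8784.
Pooling payoff: 0.40 × 1854 + 0.60 × 792 = 1216.8.
Difference: 1358.8784 − 1216.8 = 142.0784, i.e. 142.08 to two decimal places.
The strong type prefers to separate.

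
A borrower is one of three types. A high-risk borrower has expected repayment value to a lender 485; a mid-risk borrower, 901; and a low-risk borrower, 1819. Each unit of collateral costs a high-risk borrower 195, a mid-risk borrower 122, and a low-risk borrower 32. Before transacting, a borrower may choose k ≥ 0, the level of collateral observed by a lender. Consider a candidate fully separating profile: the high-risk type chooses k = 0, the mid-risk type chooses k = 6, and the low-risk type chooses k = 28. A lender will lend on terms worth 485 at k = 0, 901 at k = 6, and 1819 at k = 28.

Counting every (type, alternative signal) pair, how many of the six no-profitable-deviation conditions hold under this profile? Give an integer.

5

Low-risk (own payoff 1819 − 32×28 = 923): to k=0 gives 485 → no gain ✓; to k=6 gives 901 − 32×6 = 709 → no gain ✓.
High-risk (own payoff 485): to k=6 gives 901 − 195×6 = -269 → no gain ✓; to k=28 gives 1819 − 195×28 = -3641 → no gain ✓.
Mid-risk (own payoff 901 − 122×6 = 169): to k=0 gives 485 → profitable ✗; to k=28 gives 1819 − 122×28 = -1597 → no gain ✓.
5 of the 6 constraints hold; not an equilibrium.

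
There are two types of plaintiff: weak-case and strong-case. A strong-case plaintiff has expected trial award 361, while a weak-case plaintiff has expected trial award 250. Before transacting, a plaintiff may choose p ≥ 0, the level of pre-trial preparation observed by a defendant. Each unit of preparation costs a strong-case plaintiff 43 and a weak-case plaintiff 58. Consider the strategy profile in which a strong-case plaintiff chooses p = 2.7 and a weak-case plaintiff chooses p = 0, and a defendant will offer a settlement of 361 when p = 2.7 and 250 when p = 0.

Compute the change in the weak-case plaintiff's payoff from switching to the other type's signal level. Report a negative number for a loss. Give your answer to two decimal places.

-45.60

Playing p = 0 the weak-case plaintiff receives 250.
Deviating to p = 2.7 brings payment 361 at cost 58 × 2.7 = 156.6, netting 204.4.
Gain from deviating: 204.4 − 250 = -45.60.
The gain is negative, so the weak-case type's incentive-compatibility constraint is satisfied.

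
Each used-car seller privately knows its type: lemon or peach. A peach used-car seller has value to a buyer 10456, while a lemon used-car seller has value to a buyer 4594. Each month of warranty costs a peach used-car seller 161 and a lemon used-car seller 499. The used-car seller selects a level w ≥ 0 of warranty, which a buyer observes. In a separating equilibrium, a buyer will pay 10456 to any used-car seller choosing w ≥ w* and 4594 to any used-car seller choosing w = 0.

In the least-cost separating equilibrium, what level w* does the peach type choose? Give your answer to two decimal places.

11.75

A lemon used-car seller choosing w = 0 receives 4594.
Imitating at w* instead would pay 10456 at cost 499·w*, netting 10456 − 499·w*.
Indifference: 4594 = 10456 − 499·w*, so w* = (10456 − 4594) / 499 ≈ 11.75.
At w* the lemon type's incentive constraint just binds; the peach type strictly prefers w* since its per-unit cost is lower.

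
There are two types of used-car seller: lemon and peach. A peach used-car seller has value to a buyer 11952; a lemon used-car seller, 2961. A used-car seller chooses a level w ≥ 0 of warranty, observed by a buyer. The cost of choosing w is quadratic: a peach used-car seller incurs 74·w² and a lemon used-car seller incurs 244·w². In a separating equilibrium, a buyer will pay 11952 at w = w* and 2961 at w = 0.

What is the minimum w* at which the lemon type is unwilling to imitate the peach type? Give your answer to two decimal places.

The lemon type at w = 0 receives 2961; imitating at w* yields 11952 − 244·w*².
Indifference: 2961 = 11952 − 244·w*², so w*² = (11952 − 2961) / 244 ≈ 36.8484.
w* = √36.8484 ≈ 6.07.

6.07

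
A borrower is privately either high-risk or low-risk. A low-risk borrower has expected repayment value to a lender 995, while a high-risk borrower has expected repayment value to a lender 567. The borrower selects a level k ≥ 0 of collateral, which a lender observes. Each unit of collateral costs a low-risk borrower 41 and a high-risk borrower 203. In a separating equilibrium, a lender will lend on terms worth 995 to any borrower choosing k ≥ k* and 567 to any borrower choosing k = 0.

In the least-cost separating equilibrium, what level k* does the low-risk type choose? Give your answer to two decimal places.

2.11

A high-risk borrower choosing k = 0 receives 567.
Imitating at k* instead would pay 995 at cost 203·k*, netting 995 − 203·k*.
Indifference: 567 = 995 − 203·k*, so k* = (995 − 567) / 203 ≈ 2.11.
At k* the high-risk type's incentive constraint just binds; the low-risk type strictly prefers k* since its per-unit cost is lower.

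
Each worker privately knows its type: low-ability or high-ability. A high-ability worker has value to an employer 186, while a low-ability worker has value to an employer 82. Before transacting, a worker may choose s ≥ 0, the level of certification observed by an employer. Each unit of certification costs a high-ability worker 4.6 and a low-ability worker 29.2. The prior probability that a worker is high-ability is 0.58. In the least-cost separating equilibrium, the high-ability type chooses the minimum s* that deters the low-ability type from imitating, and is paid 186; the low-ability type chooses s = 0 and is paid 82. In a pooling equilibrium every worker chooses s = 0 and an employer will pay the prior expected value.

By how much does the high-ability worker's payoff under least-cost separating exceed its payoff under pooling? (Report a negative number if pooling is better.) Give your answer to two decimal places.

Least-cost separating signal: s* solves 82 = 186 − 29.2·s*, so s* = (186 − 82)/29.2 ≈ 3.5616.
High-ability type's separating payoff: 186 − 4.6 × s* = 186 − 4.6 × (186 − 82)/29.2 = 186 − 478.4/29.2 ≈ 169.6164.
Pooling payoff: 0.58 × 186 + 0.42 × 82 = 142.32.
Difference: 169.6164 − 142.32 = 27.2964, i.e. 27.30 to two decimal places.
The high-ability type prefers to separate.

27.30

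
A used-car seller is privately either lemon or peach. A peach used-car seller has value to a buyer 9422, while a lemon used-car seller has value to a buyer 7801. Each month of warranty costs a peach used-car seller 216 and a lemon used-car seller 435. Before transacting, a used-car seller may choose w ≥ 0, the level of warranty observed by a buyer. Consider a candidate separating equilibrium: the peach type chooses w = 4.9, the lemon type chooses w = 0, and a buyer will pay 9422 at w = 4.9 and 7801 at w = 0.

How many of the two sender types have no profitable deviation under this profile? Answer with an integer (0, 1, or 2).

Peach type: signal → 9422 − 216 × 4.9 = 8363.6; deviate to 0 → 7801. IC holds (8363.6 ≥ 7801).
Lemon type: stay at 0 → 7801; mimic → 9422 − 435 × 4.9 = 7290.5. IC holds (7801 ≥ 7290.5).
2 of 2 constraints hold, so this is a separating equilibrium.

2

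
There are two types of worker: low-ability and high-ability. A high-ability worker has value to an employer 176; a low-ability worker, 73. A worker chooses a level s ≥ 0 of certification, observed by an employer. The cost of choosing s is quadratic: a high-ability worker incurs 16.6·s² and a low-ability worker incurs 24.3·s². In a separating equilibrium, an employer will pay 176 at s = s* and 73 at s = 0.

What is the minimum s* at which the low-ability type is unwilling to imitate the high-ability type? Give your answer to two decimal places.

The low-ability type at s = 0 receives 73; imitating at s* yields 176 − 24.3·s*².
Indifference: 73 = 176 − 24.3·s*², so s*² = (176 − 73) / 24.3 ≈ 4.2387.
s* = √4.2387 ≈ 2.06.

2.06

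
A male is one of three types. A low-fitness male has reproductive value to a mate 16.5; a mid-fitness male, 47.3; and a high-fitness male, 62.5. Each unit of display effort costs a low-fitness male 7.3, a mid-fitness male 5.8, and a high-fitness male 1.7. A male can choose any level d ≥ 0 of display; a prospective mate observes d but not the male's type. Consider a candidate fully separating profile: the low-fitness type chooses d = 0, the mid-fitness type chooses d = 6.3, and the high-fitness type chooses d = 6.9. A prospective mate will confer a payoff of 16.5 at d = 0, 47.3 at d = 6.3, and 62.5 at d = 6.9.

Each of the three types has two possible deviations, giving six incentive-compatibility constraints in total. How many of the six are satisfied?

4

Mid-fitness (own payoff 47.3 − 5.8×6.3 = 10.76): to d=0 gives 16.5 → profitable ✗; to d=6.9 gives 62.5 − 5.8×6.9 = 22.48 → profitable ✗.
High-fitness (own payoff 62.5 − 1.7×6.9 = 50.77): to d=0 gives 16.5 → no gain ✓; to d=6.3 gives 47.3 − 1.7×6.3 = 36.59 → no gain ✓.
Low-fitness (own payoff 16.5): to d=6.3 gives 47.3 − 7.3×6.3 = 1.31 → no gain ✓; to d=6.9 gives 62.5 − 7.3×6.9 = 12.13 → no gain ✓.
4 of the 6 constraints hold; not an equilibrium.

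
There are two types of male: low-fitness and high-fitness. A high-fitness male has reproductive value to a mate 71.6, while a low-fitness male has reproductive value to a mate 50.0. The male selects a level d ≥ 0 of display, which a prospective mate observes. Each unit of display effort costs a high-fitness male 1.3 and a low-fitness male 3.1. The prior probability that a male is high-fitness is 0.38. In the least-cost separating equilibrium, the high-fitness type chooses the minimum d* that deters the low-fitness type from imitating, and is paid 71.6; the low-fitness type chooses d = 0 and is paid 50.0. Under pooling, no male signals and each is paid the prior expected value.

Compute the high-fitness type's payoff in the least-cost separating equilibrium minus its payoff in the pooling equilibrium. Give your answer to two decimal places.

4.33

Least-cost separating signal: d* solves 50.0 = 71.6 − 3.1·d*, so d* = (71.6 − 50.0)/3.1 ≈ 6.9677.
High-fitness type's separating payoff: 71.6 − 1.3 × d* = 71.6 − 1.3 × (71.6 − 50.0)/3.1 = 71.6 − 28.08/3.1 ≈ 62.5419.
Pooling payoff: 0.38 × 71.6 + 0.62 × 50.0 = 58.208.
Difference: 62.5419 − 58.208 = 4.3339, i.e. 4.33 to two decimal places.
The high-fitness type prefers to separate.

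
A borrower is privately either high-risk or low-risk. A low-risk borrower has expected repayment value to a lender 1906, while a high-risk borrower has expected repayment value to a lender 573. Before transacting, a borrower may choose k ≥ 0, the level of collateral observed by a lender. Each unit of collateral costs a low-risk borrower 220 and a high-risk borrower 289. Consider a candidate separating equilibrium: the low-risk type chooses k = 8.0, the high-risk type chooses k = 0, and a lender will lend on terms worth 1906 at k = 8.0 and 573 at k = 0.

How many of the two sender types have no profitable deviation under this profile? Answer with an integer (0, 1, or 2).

1

Low-risk type: signal → 1906 − 220 × 8.0 = 146; deviate to 0 → 573. IC fails (146 < 573).
High-risk type: stay at 0 → 573; mimic → 1906 − 289 × 8.0 = -406. IC holds (573 ≥ -406).
1 of 2 constraints hold, so this profile is not an equilibrium.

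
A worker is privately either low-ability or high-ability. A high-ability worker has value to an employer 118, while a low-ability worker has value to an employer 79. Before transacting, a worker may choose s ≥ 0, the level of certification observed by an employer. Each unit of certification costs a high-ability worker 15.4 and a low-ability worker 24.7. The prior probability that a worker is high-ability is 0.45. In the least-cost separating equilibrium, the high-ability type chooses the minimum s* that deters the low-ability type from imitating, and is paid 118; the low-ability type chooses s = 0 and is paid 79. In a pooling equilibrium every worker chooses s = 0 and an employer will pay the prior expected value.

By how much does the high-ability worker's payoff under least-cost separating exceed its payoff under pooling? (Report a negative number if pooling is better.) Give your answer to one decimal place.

Least-cost separating signal: s* solves 79 = 118 − 24.7·s*, so s* = (118 − 79)/24.7 ≈ 1.5789.
High-ability type's separating payoff: 118 − 15.4 × s* = 118 − 15.4 × (118 − 79)/24.7 = 118 − 600.6/24.7 ≈ 93.684.
Pooling payoff: 0.45 × 118 + 0.55 × 79 = 96.55.
Difference: 93.684 − 96.55 = -2.866, i.e. -2.9 to one decimal place.
The high-ability type would prefer the pooling outcome.

-2.9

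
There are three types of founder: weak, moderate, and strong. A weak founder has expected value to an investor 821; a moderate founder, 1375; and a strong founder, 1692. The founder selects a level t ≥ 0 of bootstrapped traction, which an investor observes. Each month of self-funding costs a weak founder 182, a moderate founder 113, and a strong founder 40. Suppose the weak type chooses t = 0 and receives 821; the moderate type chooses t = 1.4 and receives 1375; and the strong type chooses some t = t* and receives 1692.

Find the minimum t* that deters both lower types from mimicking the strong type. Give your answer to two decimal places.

4.79

Weak type (on-path payoff 821) won't mimic when 821 ≥ 1692 − 182·t*, i.e. t* ≥ 4.79.
Moderate type (on-path payoff 1375 − 113×1.4 = 1216.8) won't mimic when 1216.8 ≥ 1692 − 113·t*, i.e. t* ≥ 4.21.
Both must hold, so t* = max(4.79, 4.21) = 4.79. The weak type's constraint binds.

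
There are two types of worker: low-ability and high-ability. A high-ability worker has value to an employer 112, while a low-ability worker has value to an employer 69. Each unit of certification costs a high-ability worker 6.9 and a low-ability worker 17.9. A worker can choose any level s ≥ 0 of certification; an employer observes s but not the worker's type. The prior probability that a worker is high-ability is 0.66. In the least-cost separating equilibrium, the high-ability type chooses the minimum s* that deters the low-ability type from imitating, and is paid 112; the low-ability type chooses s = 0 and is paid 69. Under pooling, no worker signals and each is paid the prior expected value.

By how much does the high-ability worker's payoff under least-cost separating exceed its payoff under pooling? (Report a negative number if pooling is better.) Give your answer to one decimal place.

Least-cost separating signal: s* solves 69 = 112 − 17.9·s*, so s* = (112 − 69)/17.9 ≈ 2.4022.
High-ability type's separating payoff: 112 − 6.9 × s* = 112 − 6.9 × (112 − 69)/17.9 = 112 − 296.7/17.9 ≈ 95.425.
Pooling payoff: 0.66 × 112 + 0.34 × 69 = 97.38.
Difference: 95.425 − 97.38 = -1.955, i.e. -2.0 to one decimal place.
The high-ability type would prefer the pooling outcome.

-2.0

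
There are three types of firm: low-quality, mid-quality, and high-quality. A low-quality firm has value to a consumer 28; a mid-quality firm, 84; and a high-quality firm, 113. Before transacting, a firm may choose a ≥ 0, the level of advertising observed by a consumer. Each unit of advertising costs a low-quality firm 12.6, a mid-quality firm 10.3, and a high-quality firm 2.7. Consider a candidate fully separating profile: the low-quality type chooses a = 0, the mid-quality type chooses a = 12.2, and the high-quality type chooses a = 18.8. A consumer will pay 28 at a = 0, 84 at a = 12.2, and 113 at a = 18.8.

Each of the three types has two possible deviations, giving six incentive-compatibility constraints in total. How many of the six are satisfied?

Mid-quality (own payoff 84 − 10.3×12.2 = -41.66): to a=0 gives 28 → profitable ✗; to a=18.8 gives 113 − 10.3×18.8 = -80.64 → no gain ✓.
Low-quality (own payoff 28): to a=12.2 gives 84 − 12.6×12.2 = -69.72 → no gain ✓; to a=18.8 gives 113 − 12.6×18.8 = -123.88 → no gain ✓.
High-quality (own payoff 113 − 2.7×18.8 = 62.24): to a=0 gives 28 → no gain ✓; to a=12.2 gives 84 − 2.7×12.2 = 51.06 → no gain ✓.
5 of the 6 constraints hold; not an equilibrium.

5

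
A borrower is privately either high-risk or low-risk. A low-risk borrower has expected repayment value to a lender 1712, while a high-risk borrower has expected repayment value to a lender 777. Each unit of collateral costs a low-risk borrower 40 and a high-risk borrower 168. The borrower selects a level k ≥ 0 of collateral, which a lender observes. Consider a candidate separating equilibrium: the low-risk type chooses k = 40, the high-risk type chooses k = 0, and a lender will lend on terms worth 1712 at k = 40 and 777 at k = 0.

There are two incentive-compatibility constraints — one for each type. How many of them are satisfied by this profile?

1

High-risk type: stay at 0 → 777; mimic → 1712 − 168 × 40 = -5008. IC holds (777 ≥ -5008).
Low-risk type: signal → 1712 − 40 × 40 = 112; deviate to 0 → 777. IC fails (112 < 777).
1 of 2 constraints hold, so this profile is not an equilibrium.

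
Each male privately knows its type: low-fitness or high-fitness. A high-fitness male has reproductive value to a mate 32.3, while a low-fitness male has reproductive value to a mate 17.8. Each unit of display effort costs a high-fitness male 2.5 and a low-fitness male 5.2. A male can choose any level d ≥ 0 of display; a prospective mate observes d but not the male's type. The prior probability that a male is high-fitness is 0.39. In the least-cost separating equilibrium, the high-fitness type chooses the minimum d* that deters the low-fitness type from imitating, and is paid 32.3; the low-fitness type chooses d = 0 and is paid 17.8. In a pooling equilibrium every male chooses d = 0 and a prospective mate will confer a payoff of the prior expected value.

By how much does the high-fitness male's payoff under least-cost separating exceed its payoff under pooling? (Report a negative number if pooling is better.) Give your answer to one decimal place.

Least-cost separating signal: d* solves 17.8 = 32.3 − 5.2·d*, so d* = (32.3 − 17.8)/5.2 ≈ 2.7885.
High-fitness type's separating payoff: 32.3 − 2.5 × d* = 32.3 − 2.5 × (32.3 − 17.8)/5.2 = 32.3 − 36.25/5.2 ≈ 25.329.
Pooling payoff: 0.39 × 32.3 + 0.61 × 17.8 = 23.455.
Difference: 25.329 − 23.455 = 1.874, i.e. 1.9 to one decimal place.
The high-fitness type prefers to separate.

1.9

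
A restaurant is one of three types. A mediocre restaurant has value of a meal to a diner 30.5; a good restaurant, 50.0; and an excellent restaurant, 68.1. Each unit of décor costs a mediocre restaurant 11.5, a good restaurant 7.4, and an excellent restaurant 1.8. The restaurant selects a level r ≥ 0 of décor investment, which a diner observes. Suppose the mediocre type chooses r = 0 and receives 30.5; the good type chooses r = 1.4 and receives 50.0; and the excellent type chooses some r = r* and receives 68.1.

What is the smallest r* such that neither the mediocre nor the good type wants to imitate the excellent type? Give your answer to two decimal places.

Good type (on-path payoff 50.0 − 7.4×1.4 = 39.64) won't mimic when 39.64 ≥ 68.1 − 7.4·r*, i.e. r* ≥ 3.85.
Mediocre type (on-path payoff 30.5) won't mimic when 30.5 ≥ 68.1 − 11.5·r*, i.e. r* ≥ 3.27.
Both must hold, so r* = max(3.27, 3.85) = 3.85. The good type's constraint binds.

3.85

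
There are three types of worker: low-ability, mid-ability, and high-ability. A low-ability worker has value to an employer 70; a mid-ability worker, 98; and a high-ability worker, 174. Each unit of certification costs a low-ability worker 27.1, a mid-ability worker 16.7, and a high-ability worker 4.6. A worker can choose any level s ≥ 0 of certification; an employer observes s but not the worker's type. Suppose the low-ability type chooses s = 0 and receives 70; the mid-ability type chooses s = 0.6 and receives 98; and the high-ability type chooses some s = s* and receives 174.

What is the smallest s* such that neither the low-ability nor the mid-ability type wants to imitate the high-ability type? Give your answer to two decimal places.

Mid-ability type (on-path payoff 98 − 16.7×0.6 = 87.98) won't mimic when 87.98 ≥ 174 − 16.7·s*, i.e. s* ≥ 5.15.
Low-ability type (on-path payoff 70) won't mimic when 70 ≥ 174 − 27.1·s*, i.e. s* ≥ 3.84.
Both must hold, so s* = max(3.84, 5.15) = 5.15. The mid-ability type's constraint binds.

5.15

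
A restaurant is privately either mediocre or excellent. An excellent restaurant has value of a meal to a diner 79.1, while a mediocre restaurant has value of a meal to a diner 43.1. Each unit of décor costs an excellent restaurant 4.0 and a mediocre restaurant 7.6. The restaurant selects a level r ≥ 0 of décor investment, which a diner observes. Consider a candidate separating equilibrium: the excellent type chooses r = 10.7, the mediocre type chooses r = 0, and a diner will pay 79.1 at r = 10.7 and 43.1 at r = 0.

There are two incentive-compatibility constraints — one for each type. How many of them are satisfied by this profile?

Mediocre type: stay at 0 → 43.1; mimic → 79.1 − 7.6 × 10.7 = -2.22. IC holds (43.1 ≥ -2.22).
Excellent type: signal → 79.1 − 4.0 × 10.7 = 36.3; deviate to 0 → 43.1. IC fails (36.3 < 43.1).
1 of 2 constraints hold, so this profile is not an equilibrium.

1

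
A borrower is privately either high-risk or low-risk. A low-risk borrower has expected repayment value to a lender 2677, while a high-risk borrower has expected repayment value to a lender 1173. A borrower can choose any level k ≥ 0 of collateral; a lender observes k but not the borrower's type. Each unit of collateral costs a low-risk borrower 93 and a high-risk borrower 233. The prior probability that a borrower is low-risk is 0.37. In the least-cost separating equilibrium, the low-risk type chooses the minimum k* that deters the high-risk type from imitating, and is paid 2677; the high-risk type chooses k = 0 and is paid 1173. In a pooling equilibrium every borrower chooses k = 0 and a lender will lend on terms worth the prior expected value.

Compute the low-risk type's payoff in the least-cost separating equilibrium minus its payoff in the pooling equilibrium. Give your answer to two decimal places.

347.21

Least-cost separating signal: k* solves 1173 = 2677 − 233·k*, so k* = (2677 − 1173)/233 ≈ 6.4549.
Low-risk type's separating payoff: 2677 − 93 × k* = 2677 − 93 × (2677 − 1173)/233 = 2677 − 139872/233 ≈ 2076.6910.
Pooling payoff: 0.37 × 2677 + 0.63 × 1173 = 1729.48.
Difference: 2076.6910 − 1729.48 = 347.211, i.e. 347.21 to two decimal places.
The low-risk type prefers to separate.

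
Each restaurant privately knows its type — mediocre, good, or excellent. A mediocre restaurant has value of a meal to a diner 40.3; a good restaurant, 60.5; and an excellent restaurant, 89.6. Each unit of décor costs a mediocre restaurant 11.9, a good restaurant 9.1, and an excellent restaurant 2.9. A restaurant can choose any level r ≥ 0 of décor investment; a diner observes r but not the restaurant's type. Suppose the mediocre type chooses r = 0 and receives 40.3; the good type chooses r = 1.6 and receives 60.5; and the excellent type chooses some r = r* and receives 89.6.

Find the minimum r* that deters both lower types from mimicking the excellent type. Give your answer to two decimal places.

Good type (on-path payoff 60.5 − 9.1×1.6 = 45.94) won't mimic when 45.94 ≥ 89.6 − 9.1·r*, i.e. r* ≥ 4.80.
Mediocre type (on-path payoff 40.3) won't mimic when 40.3 ≥ 89.6 − 11.9·r*, i.e. r* ≥ 4.14.
Both must hold, so r* = max(4.14, 4.80) = 4.80. The good type's constraint binds.

4.80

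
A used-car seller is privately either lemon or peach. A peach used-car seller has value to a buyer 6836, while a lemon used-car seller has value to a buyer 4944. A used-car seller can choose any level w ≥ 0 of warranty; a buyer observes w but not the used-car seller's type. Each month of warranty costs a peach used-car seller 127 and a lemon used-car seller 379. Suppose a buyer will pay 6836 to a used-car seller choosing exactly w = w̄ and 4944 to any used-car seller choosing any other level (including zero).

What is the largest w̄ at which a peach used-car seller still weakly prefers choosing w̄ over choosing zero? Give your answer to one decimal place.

14.9

Choosing w̄ yields the peach type 6836 − 127·w̄; choosing zero yields 4944.
The peach type is indifferent at 6836 − 127·w̄ = 4944, i.e. w̄ = (6836 − 4944) / 127 ≈ 14.9.
For any w̄ above 14.9 the peach type would rather pool at zero, so separation collapses.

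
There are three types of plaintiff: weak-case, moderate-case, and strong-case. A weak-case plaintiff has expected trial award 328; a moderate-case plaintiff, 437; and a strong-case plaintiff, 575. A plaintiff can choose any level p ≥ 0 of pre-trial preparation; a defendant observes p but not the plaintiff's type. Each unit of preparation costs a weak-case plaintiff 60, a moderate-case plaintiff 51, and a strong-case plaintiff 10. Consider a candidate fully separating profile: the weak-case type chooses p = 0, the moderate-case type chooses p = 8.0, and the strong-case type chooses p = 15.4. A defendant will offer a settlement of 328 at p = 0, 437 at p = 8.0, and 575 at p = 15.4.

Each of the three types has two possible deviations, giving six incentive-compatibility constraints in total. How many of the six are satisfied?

5

Weak-case (own payoff 328): to p=8.0 gives 437 − 60×8.0 = -43 → no gain ✓; to p=15.4 gives 575 − 60×15.4 = -349 → no gain ✓.
Strong-case (own payoff 575 − 10×15.4 = 421): to p=0 gives 328 → no gain ✓; to p=8.0 gives 437 − 10×8.0 = 357 → no gain ✓.
Moderate-case (own payoff 437 − 51×8.0 = 29): to p=0 gives 328 → profitable ✗; to p=15.4 gives 575 − 51×15.4 = -210.4 → no gain ✓.
5 of the 6 constraints hold; not an equilibrium.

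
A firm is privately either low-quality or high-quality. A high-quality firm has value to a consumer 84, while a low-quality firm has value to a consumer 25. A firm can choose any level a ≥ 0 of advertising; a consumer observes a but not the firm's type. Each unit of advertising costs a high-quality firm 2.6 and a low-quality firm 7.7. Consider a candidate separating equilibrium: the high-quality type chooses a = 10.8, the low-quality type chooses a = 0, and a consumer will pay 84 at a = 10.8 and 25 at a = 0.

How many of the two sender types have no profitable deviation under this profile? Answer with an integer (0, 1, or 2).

2

High-quality type: signal → 84 − 2.6 × 10.8 = 55.92; deviate to 0 → 25. IC holds (55.92 ≥ 25).
Low-quality type: stay at 0 → 25; mimic → 84 − 7.7 × 10.8 = 0.84. IC holds (25 ≥ 0.84).
2 of 2 constraints hold, so this is a separating equilibrium.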